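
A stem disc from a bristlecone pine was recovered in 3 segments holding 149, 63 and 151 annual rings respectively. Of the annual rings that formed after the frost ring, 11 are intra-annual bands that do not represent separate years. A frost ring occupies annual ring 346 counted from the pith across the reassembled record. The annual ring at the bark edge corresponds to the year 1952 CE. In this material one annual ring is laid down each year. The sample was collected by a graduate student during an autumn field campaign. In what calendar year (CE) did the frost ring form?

Total annual rings = 149 + 63 + 151 = 363.
Between annual ring 346 and the bark edge there are 363 − 346 = 17 annual rings.
Excluding 11 false annual rings: 17 − 11 = 6.
1952 − 6 = 1946 CE.

1946 CE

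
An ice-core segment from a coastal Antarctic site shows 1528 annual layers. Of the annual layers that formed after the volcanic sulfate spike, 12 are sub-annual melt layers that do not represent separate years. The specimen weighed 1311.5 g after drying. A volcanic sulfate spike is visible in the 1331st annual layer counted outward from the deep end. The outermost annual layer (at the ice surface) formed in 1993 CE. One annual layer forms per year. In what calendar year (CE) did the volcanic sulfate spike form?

Between annual layer 1331 and the ice surface there are 1528 − 1331 = 197 annual layers.
Removing the 12 false annual layers leaves 197 − 12 = 185 true annual layers beyond the volcanic sulfate spike.
Counting back 185 years from 1993 CE places the volcanic sulfate spike in 1993 − 185 = 1808 CE.

1808 CE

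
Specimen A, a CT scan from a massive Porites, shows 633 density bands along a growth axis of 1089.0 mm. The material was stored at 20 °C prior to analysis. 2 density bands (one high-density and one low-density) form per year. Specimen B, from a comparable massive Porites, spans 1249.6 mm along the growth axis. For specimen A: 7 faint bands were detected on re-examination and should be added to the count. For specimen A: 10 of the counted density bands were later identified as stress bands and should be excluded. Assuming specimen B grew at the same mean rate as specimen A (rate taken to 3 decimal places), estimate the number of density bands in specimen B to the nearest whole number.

Specimen A: correcting the raw count gives 633 − 10 + 7 = 630 true density bands.
Specimen A: dividing by 2 density bands per year: 630 / 2 = 315 years.
A: Extension rate ≈ 1089.0 / 315 = 3.457 mm/year.
B spans 1249.6 / 3.457 = 361.47 years; at 2 density bands per year that is 361.47 × 2 ≈ 723 density bands.

723 density bands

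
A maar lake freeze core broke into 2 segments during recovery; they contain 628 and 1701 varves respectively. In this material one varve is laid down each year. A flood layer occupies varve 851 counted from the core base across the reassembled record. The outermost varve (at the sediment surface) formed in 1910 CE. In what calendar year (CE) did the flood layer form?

432 CE

Total varves = 628 + 1701 = 2329.
Between varve 851 and the sediment surface there are 2329 − 851 = 1478 varves.
The varve at the sediment surface is 1910 CE, so the flood layer dates to 1910 − 1478 = 432 CE.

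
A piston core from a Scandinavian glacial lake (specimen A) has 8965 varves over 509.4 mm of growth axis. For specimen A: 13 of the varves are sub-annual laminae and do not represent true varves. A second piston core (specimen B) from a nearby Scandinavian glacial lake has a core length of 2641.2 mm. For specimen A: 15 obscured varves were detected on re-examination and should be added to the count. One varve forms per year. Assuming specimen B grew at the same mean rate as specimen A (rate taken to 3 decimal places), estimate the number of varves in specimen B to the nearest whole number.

Specimen A: adjusted count: 8965 − 13 + 15 = 8967 varves.
A: Extension rate ≈ 509.4 / 8967 = 0.057 mm/year.
Specimen B: 2641.2 mm / 0.057 mm per year = 46336.84 years ≈ 46337 varves.

46337 varves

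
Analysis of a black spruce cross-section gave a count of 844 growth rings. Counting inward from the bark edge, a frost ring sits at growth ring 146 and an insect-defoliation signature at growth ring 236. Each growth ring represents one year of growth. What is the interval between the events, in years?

90 yr

Separation: 236 − 146 = 90 growth rings.
One growth ring per year makes the interval 90 years.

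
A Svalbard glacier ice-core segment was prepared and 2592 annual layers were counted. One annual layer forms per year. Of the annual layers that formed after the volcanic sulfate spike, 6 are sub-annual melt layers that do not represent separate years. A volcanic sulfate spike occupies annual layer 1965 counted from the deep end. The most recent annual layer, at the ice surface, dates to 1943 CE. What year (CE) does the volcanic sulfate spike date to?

Between annual layer 1965 and the ice surface there are 2592 − 1965 = 627 annual layers.
Removing the 6 false annual layers leaves 627 − 6 = 621 true annual layers beyond the volcanic sulfate spike.
Counting back 621 years from 1943 CE places the volcanic sulfate spike in 1943 − 621 = 1322 CE.

1322 CE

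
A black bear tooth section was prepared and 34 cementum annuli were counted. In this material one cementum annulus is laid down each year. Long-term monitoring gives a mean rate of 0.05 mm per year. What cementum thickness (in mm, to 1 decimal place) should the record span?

1.7 mm

34 years of growth are recorded.
34 years at 0.05 mm/year gives 0.05 × 34 = 1.7 mm.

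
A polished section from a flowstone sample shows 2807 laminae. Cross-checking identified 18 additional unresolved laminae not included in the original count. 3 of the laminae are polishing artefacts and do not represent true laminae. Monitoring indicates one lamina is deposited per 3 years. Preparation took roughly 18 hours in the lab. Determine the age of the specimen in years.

True lamina count = 2807 − 3 + 18 = 2822.
At 3 years per lamina, 2822 × 3 = 8466 years.

8466 years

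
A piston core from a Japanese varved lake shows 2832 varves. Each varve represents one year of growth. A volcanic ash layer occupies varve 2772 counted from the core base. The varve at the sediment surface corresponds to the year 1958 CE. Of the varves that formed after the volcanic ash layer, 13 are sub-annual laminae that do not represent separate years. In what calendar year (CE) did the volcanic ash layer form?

1911 CE

The volcanic ash layer sits at varve 2772 from the core base, so 2832 − 2772 = 60 varves formed after it.
Removing the 13 false varves leaves 60 − 13 = 47 true varves beyond the volcanic ash layer.
1958 − 47 = 1911 CE.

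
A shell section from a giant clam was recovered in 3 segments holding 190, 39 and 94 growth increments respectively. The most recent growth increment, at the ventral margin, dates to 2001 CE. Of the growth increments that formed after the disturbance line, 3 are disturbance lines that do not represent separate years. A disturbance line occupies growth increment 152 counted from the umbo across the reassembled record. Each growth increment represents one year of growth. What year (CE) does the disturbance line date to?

1833 CE

Total growth increments = 190 + 39 + 94 = 323.
323 − 152 = 171 growth increments lie beyond the disturbance line toward the ventral margin.
Excluding 3 false growth increments: 171 − 3 = 168.
The growth increment at the ventral margin is 2001 CE, so the disturbance line dates to 2001 − 168 = 1833 CE.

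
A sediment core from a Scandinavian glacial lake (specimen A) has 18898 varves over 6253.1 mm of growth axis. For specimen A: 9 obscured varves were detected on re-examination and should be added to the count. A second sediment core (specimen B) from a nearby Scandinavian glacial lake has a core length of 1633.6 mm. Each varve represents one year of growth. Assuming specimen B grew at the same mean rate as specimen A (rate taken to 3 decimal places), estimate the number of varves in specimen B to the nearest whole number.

Specimen A: adjusted count: 18898 + 9 = 18907 varves.
A: Extension rate ≈ 6253.1 / 18907 = 0.331 mm/yr.
B spans 1633.6 / 0.331 = 4935.35 years ≈ 4935 varves.

4935 varves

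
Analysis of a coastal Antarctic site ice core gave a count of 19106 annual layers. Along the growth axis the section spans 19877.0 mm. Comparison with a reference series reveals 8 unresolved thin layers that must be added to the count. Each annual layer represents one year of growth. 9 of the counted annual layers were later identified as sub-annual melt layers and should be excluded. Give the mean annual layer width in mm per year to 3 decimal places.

1.040 mm per year

Correcting the raw count gives 19106 − 9 + 8 = 19105 true annual layers.
Extension rate ≈ 19877.0 / 19105 = 1.040 mm per year.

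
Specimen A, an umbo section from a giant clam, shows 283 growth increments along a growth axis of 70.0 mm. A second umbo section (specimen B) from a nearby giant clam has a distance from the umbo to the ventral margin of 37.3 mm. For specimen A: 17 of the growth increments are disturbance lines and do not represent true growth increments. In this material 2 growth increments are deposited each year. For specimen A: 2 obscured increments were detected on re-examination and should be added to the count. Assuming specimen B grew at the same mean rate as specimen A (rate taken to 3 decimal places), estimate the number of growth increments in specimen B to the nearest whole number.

143 growth increments

Specimen A: after corrections the count is 283 − 17 + 2 = 268 growth increments.
Specimen A: dividing by 2 growth increments per year: 268 / 2 = 134 years.
A: Mean rate = 70.0 mm / 134 years ≈ 0.522 mm/yr.
Specimen B: 37.3 mm / 0.522 mm per year = 71.46 years; at 2 growth increments per year that is 71.46 × 2 ≈ 143 growth increments.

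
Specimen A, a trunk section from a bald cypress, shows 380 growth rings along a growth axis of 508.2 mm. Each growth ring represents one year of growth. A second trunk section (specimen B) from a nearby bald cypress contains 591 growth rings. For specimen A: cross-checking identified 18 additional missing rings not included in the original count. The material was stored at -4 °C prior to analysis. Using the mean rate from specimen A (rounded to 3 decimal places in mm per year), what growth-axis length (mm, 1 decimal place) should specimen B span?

754.7 mm

Specimen A: true growth ring count = 380 + 18 = 398.
A: 508.2 mm over 398 years gives 508.2 / 398 ≈ 1.277 mm/yr.
B's length ≈ 1.277 × 591 = 754.7 mm.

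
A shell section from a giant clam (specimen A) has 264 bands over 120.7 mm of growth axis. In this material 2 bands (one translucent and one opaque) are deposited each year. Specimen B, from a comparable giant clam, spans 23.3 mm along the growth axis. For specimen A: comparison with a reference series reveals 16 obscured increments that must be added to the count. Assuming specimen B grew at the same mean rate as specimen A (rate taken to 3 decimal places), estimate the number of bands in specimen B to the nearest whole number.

Specimen A: true band count = 264 + 16 = 280.
Specimen A: 280 bands at 2 per year is 280 / 2 = 140 years.
A: 120.7 mm over 140 years gives 120.7 / 140 ≈ 0.862 mm/year.
For B, 23.3 / 0.862 = 27.03 years; at 2 bands per year that is 27.03 × 2 ≈ 54 bands.

54 bands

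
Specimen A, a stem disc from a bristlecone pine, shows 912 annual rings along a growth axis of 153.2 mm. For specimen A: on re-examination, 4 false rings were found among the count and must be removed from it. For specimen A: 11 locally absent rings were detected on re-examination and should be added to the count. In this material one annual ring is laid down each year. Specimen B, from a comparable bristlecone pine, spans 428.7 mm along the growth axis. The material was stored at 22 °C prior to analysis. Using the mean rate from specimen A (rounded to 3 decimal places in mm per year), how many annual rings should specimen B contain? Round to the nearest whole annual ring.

Specimen A: correcting the raw count gives 912 − 4 + 11 = 919 true annual rings.
A: Mean rate = 153.2 mm / 919 years ≈ 0.167 mm/yr.
B spans 428.7 / 0.167 = 2567.07 years ≈ 2567 annual rings.

2567 annual rings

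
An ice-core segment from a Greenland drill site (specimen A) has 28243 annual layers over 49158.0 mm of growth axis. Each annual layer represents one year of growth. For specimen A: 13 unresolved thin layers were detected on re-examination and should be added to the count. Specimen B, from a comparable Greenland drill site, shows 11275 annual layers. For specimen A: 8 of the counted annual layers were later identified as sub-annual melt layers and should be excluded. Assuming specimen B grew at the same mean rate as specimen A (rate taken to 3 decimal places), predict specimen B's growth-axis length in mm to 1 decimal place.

Specimen A: adjusted count: 28243 − 8 + 13 = 28248 annual layers.
A: Extension rate ≈ 49158.0 / 28248 = 1.740 mm per year.
B's length ≈ 1.740 × 11275 = 19618.5 mm.

19618.5 mm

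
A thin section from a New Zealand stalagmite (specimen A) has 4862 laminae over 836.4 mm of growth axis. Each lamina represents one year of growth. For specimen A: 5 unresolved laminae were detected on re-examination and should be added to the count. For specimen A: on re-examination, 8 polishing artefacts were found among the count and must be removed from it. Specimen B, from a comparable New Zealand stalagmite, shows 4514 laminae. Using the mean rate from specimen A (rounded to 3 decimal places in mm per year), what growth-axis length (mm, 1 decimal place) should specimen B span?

776.4 mm

Specimen A: true lamina count = 4862 − 8 + 5 = 4859.
A: Extension rate ≈ 836.4 / 4859 = 0.172 mm per year.
For B, 0.172 mm/year × 4514 years = 776.4 mm.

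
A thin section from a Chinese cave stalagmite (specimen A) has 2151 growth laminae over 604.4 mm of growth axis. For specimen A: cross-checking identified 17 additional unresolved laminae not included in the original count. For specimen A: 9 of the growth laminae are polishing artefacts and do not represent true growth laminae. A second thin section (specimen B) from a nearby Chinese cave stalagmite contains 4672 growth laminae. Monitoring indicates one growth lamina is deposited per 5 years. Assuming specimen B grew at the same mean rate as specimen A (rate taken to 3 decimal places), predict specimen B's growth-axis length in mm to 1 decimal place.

1308.2 mm

Specimen A: true growth lamina count = 2151 − 9 + 17 = 2159.
Specimen A: multiplying by 5 years per growth lamina: 2159 × 5 = 10795 years.
A: Mean rate = 604.4 mm / 10795 years ≈ 0.056 mm per year.
Specimen B: 4672 growth laminae at 5 years each span 4672 × 5 = 23360 years. Length of B = 0.056 × 23360 = 1308.2 mm.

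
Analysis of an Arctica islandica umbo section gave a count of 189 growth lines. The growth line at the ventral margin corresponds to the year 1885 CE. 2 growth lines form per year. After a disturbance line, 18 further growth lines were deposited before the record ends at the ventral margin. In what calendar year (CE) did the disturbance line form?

1876 CE

There are 18 growth lines younger than the disturbance line.
With 2 growth lines per year, 18 / 2 = 9 years.
1885 − 9 = 1876 CE.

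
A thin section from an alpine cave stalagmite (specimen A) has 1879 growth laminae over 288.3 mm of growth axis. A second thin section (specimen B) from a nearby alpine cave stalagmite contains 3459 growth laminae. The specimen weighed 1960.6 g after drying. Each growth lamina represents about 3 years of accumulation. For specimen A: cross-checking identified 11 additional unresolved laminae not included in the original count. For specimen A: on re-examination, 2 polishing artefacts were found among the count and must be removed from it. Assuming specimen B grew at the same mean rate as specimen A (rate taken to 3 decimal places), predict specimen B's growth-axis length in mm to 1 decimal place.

529.2 mm

Specimen A: adjusted count: 1879 − 2 + 11 = 1888 growth laminae.
Specimen A: 1888 growth laminae at 3 years each span 1888 × 3 = 5664 years.
A: Mean rate = 288.3 mm / 5664 years ≈ 0.051 mm/yr.
Specimen B: 3459 growth laminae at 3 years each span 3459 × 3 = 10377 years. For B, 0.051 mm/year × 10377 years = 529.2 mm.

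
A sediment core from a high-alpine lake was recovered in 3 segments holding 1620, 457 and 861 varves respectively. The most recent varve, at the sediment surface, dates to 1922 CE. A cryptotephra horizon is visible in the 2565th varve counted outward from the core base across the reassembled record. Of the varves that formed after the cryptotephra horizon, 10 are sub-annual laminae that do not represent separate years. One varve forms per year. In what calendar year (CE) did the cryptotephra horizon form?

Total varves = 1620 + 457 + 861 = 2938.
Between varve 2565 and the sediment surface there are 2938 − 2565 = 373 varves.
373 − 10 false = 363 true varves after the cryptotephra horizon.
1922 − 363 = 1559 CE.

1559 CE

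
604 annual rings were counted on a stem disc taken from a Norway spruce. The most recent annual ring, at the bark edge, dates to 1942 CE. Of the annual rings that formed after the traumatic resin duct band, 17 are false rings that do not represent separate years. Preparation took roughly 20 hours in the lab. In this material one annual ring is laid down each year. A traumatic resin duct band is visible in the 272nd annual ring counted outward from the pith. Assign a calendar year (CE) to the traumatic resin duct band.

1627 CE

604 − 272 = 332 annual rings lie beyond the traumatic resin duct band toward the bark edge.
Excluding 17 false annual rings: 332 − 17 = 315.
1942 − 315 = 1627 CE.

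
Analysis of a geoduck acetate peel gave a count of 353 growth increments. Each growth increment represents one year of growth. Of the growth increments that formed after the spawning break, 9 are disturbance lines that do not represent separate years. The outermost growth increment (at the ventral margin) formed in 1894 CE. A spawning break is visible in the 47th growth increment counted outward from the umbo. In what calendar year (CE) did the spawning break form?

1597 CE

The spawning break sits at growth increment 47 from the umbo, so 353 − 47 = 306 growth increments formed after it.
Excluding 9 false growth increments: 306 − 9 = 297.
The growth increment at the ventral margin is 1894 CE, so the spawning break dates to 1894 − 297 = 1597 CE.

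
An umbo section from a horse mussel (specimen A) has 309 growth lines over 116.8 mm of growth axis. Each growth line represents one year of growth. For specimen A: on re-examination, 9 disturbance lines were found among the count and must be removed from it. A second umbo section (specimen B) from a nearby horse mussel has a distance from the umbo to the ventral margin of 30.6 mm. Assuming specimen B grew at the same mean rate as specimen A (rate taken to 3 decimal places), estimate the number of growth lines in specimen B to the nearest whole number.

Specimen A: true growth line count = 309 − 9 = 300.
A: Mean rate = 116.8 mm / 300 years ≈ 0.389 mm/year.
For B, 30.6 / 0.389 = 78.66 years ≈ 79 growth lines.

79 growth lines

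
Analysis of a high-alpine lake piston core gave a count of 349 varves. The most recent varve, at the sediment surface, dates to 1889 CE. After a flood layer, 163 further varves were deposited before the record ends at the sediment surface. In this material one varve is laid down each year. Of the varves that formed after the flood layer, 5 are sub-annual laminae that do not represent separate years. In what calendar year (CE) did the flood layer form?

1731 CE

163 varves post-date the flood layer.
Removing the 5 false varves leaves 163 − 5 = 158 true varves beyond the flood layer.
1889 − 158 = 1731 CE.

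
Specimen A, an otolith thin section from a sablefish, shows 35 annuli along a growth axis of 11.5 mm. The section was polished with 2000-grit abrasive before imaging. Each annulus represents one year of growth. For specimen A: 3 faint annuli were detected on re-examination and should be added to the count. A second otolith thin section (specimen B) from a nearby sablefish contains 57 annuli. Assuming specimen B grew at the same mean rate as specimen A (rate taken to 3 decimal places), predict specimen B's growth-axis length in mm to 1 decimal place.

17.3 mm

Specimen A: correcting the raw count gives 35 + 3 = 38 true annuli.
A: Extension rate ≈ 11.5 / 38 = 0.303 mm/year.
For B, 0.303 mm/year × 57 years = 17.3 mm.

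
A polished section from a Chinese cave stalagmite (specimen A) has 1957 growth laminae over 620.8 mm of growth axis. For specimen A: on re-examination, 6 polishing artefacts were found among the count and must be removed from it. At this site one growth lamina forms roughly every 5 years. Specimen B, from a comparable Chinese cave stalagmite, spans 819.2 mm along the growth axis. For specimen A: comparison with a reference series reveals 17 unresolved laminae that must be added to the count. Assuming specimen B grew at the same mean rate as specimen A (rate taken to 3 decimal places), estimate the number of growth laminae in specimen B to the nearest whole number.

Specimen A: after corrections the count is 1957 − 6 + 17 = 1968 growth laminae.
Specimen A: at 5 years per growth lamina, 1968 × 5 = 9840 years.
A: 620.8 mm over 9840 years gives 620.8 / 9840 ≈ 0.063 mm/year.
Specimen B: 819.2 mm / 0.063 mm per year = 13003.17 years; at 5 years per growth lamina that is 13003.17 / 5 ≈ 2601 growth laminae.

2601 growth laminae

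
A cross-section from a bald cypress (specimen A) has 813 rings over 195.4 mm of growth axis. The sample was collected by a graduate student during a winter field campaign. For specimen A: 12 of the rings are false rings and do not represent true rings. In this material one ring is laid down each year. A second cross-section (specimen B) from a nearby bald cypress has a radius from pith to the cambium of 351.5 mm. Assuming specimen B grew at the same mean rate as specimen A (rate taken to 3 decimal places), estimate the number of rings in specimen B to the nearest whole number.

1441 rings

Specimen A: correcting the raw count gives 813 − 12 = 801 true rings.
A: Extension rate ≈ 195.4 / 801 = 0.244 mm per year.
B spans 351.5 / 0.244 = 1440.57 years ≈ 1441 rings.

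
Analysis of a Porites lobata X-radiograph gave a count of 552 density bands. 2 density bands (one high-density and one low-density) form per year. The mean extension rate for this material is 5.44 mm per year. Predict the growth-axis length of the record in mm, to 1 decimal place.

552 density bands at 2 per year is 552 / 2 = 276 years.
276 years at 5.44 mm/year gives 5.44 × 276 = 1501.4 mm.

1501.4 mm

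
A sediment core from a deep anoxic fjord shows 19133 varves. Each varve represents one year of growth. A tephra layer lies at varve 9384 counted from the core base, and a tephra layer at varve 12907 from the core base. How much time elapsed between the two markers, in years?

12907 − 9384 = 3523 varves lie between the two events.
That is 3523 years at one varve per year.

3523 years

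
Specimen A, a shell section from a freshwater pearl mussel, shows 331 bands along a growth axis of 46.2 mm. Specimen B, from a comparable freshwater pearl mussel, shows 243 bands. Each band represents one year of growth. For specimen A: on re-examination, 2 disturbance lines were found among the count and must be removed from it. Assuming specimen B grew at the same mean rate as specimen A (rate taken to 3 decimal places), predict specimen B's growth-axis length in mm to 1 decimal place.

34.0 mm

Specimen A: after corrections the count is 331 − 2 = 329 bands.
A: 46.2 mm over 329 years gives 46.2 / 329 ≈ 0.140 mm/yr.
B's length ≈ 0.140 × 243 = 34.0 mm.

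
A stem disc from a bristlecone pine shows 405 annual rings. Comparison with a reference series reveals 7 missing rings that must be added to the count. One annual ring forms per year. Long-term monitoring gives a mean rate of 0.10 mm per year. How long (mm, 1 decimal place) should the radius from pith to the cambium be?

41.2 mm

Adjusted count: 405 + 7 = 412 annual rings.
Length ≈ 0.10 × 412 = 41.2 mm.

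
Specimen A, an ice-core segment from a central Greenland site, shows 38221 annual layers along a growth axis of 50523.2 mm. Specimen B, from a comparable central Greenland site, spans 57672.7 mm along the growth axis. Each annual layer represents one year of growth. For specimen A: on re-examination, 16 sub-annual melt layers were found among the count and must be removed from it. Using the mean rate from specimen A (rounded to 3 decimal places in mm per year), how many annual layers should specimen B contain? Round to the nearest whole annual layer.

43625 annual layers

Specimen A: adjusted count: 38221 − 16 = 38205 annual layers.
A: 50523.2 mm over 38205 years gives 50523.2 / 38205 ≈ 1.322 mm/year.
B spans 57672.7 / 1.322 = 43625.34 years ≈ 43625 annual layers.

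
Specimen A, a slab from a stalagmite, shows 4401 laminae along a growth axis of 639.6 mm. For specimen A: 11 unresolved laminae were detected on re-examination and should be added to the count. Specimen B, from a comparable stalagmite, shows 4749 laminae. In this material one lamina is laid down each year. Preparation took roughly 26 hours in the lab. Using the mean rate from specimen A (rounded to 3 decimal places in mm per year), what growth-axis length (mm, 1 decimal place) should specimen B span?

688.6 mm

Specimen A: after corrections the count is 4401 + 11 = 4412 laminae.
A: 639.6 mm over 4412 years gives 639.6 / 4412 ≈ 0.145 mm per year.
For B, 0.145 mm/year × 4749 years = 688.6 mm.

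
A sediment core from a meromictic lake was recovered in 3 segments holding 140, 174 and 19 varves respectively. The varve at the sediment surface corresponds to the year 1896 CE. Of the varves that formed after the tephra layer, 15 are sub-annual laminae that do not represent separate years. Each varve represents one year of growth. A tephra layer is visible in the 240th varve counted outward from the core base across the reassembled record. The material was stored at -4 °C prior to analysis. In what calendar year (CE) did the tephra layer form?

Total varves = 140 + 174 + 19 = 333.
Between varve 240 and the sediment surface there are 333 − 240 = 93 varves.
Removing the 15 false varves leaves 93 − 15 = 78 true varves beyond the tephra layer.
Counting back 78 years from 1896 CE places the tephra layer in 1896 − 78 = 1818 CE.

1818 CE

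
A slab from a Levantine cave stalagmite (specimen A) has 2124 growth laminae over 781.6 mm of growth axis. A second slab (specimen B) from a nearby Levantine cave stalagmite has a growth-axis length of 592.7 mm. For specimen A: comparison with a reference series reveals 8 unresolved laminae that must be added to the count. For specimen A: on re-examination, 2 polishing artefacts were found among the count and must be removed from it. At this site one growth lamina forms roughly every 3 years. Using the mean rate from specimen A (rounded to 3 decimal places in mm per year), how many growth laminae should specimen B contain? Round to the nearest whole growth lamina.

1619 growth laminae

Specimen A: correcting the raw count gives 2124 − 2 + 8 = 2130 true growth laminae.
Specimen A: at 3 years per growth lamina, 2130 × 3 = 6390 years.
A: 781.6 mm over 6390 years gives 781.6 / 6390 ≈ 0.122 mm/year.
For B, 592.7 / 0.122 = 4858.20 years; at 3 years per growth lamina that is 4858.20 / 3 ≈ 1619 growth laminae.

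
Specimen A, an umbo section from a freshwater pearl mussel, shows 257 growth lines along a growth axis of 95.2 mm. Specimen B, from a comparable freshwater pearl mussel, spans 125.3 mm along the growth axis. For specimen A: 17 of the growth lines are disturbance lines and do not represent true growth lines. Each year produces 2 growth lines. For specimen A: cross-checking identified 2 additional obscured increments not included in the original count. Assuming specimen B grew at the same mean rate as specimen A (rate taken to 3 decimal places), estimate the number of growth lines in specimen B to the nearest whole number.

318 growth lines

Specimen A: correcting the raw count gives 257 − 17 + 2 = 242 true growth lines.
Specimen A: dividing by 2 growth lines per year: 242 / 2 = 121 years.
A: Extension rate ≈ 95.2 / 121 = 0.787 mm/yr.
For B, 125.3 / 0.787 = 159.21 years; at 2 growth lines per year that is 159.21 × 2 ≈ 318 growth lines.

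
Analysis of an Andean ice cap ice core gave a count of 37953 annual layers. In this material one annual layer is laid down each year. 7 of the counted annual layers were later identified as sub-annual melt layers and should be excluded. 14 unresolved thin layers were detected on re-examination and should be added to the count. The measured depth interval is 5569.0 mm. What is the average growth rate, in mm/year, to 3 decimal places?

0.147 mm/year

Correcting the raw count gives 37953 − 7 + 14 = 37960 true annual layers.
Extension rate ≈ 5569.0 / 37960 = 0.147 mm/year.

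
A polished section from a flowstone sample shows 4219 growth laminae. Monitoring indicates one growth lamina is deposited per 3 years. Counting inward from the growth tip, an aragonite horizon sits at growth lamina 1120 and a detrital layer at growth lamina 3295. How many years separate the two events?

6525 years

3295 − 1120 = 2175 growth laminae lie between the two events.
2175 growth laminae at 3 years each span 2175 × 3 = 6525 years.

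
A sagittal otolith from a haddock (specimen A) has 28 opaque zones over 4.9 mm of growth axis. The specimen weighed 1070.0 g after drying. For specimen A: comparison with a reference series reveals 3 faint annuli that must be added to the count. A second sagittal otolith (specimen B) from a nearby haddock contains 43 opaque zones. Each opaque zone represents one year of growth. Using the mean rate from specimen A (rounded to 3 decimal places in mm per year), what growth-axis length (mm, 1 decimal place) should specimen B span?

Specimen A: adjusted count: 28 + 3 = 31 opaque zones.
A: Extension rate ≈ 4.9 / 31 = 0.158 mm/yr.
Length of B = 0.158 × 43 = 6.8 mm.

6.8 mm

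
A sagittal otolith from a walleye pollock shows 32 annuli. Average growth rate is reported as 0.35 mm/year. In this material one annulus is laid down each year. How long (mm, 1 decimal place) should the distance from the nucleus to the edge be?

32 years of growth are recorded.
32 years at 0.35 mm/year gives 0.35 × 32 = 11.2 mm.

11.2 mm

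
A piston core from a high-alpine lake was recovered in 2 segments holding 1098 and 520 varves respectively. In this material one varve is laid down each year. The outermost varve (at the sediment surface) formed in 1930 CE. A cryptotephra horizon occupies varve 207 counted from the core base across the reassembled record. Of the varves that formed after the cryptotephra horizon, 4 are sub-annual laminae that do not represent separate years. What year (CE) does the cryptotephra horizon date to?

Total varves = 1098 + 520 = 1618.
The cryptotephra horizon sits at varve 207 from the core base, so 1618 − 207 = 1411 varves formed after it.
1411 − 4 false = 1407 true varves after the cryptotephra horizon.
Counting back 1407 years from 1930 CE places the cryptotephra horizon in 1930 − 1407 = 523 CE.

523 CE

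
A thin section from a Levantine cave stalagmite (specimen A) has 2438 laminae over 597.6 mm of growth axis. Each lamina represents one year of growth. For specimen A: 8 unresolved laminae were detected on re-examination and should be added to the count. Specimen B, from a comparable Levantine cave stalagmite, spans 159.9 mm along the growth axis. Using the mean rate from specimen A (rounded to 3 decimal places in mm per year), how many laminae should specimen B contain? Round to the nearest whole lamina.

Specimen A: true lamina count = 2438 + 8 = 2446.
A: Extension rate ≈ 597.6 / 2446 = 0.244 mm/yr.
B spans 159.9 / 0.244 = 655.33 years ≈ 655 laminae.

655 laminae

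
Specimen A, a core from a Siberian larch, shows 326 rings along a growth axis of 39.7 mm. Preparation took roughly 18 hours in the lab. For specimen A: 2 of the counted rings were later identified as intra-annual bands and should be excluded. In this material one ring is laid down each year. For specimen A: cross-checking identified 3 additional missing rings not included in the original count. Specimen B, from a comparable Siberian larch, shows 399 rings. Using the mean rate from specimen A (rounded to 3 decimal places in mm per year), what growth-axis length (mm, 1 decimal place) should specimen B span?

48.3 mm

Specimen A: true ring count = 326 − 2 + 3 = 327.
A: Mean rate = 39.7 mm / 327 years ≈ 0.121 mm per year.
For B, 0.121 mm/year × 399 years = 48.3 mm.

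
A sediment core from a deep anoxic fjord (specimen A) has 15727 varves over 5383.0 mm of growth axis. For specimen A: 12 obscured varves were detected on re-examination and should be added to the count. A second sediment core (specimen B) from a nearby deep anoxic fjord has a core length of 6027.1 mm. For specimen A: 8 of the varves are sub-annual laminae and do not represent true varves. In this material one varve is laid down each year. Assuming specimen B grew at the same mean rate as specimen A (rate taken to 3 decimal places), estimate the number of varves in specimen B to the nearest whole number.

Specimen A: true varve count = 15727 − 8 + 12 = 15731.
A: Extension rate ≈ 5383.0 / 15731 = 0.342 mm/year.
For B, 6027.1 / 0.342 = 17623.10 years ≈ 17623 varves.

17623 varves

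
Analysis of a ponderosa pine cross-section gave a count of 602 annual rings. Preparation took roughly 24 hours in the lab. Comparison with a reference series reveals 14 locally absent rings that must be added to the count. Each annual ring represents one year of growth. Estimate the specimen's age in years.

Correcting the raw count gives 602 + 14 = 616 true annual rings.
At one annual ring per year, that is 616 years.

616 yr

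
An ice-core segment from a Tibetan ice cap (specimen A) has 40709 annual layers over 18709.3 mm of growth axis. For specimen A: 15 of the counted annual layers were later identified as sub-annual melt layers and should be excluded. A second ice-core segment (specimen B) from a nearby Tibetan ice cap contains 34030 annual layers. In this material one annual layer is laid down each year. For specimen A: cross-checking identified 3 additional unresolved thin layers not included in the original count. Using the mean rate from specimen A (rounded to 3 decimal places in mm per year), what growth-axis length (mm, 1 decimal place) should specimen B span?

Specimen A: after corrections the count is 40709 − 15 + 3 = 40697 annual layers.
A: Extension rate ≈ 18709.3 / 40697 = 0.460 mm/year.
B's length ≈ 0.460 × 34030 = 15653.8 mm.

15653.8 mm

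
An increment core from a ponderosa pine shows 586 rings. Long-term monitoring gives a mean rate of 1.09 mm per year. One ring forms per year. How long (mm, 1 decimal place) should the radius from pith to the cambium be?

586 years of growth are recorded.
Predicted length = 1.09 mm/year × 586 years = 638.7 mm.

638.7 mm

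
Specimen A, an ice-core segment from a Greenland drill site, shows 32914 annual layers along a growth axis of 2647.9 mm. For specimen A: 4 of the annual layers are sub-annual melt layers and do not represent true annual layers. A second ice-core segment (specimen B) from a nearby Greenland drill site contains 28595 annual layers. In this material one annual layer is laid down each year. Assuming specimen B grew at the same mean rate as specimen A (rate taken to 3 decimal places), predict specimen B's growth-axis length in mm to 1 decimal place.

Specimen A: after corrections the count is 32914 − 4 = 32910 annual layers.
A: 2647.9 mm over 32910 years gives 2647.9 / 32910 ≈ 0.080 mm/year.
B's length ≈ 0.080 × 28595 = 2287.6 mm.

2287.6 mm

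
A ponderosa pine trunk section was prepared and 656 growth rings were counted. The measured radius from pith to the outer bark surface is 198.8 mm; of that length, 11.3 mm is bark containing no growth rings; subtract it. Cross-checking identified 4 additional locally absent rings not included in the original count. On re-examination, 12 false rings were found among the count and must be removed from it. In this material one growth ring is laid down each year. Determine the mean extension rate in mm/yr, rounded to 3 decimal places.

Adjusted count: 656 − 12 + 4 = 648 growth rings.
Net length = 198.8 − 11.3 = 187.5 mm.
187.5 mm over 648 years gives 187.5 / 648 ≈ 0.289 mm/yr.

0.289 mm/yr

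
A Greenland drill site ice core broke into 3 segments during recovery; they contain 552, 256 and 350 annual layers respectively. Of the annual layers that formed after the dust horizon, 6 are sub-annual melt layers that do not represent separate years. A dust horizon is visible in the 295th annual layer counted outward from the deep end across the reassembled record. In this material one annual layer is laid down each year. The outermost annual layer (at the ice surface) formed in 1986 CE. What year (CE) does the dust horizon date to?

Total annual layers = 552 + 256 + 350 = 1158.
Between annual layer 295 and the ice surface there are 1158 − 295 = 863 annual layers.
863 − 6 false = 857 true annual layers after the dust horizon.
Counting back 857 years from 1986 CE places the dust horizon in 1986 − 857 = 1129 CE.

1129 CE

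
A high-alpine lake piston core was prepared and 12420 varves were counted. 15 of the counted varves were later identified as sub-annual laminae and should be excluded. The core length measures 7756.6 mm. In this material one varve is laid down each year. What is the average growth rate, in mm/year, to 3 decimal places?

0.625 mm/year

True varve count = 12420 − 15 = 12405.
Extension rate ≈ 7756.6 / 12405 = 0.625 mm/year.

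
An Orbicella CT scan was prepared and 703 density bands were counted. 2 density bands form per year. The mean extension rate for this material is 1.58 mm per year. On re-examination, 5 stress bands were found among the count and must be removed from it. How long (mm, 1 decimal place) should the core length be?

551.4 mm

Adjusted count: 703 − 5 = 698 density bands.
With 2 density bands per year, 698 / 2 = 349 years.
349 years at 1.58 mm/year gives 1.58 × 349 = 551.4 mm.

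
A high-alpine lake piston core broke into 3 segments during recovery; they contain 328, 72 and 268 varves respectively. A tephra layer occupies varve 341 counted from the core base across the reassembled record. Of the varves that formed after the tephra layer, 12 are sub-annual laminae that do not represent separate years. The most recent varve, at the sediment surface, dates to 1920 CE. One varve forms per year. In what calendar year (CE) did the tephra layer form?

Total varves = 328 + 72 + 268 = 668.
The tephra layer sits at varve 341 from the core base, so 668 − 341 = 327 varves formed after it.
327 − 12 false = 315 true varves after the tephra layer.
Counting back 315 years from 1920 CE places the tephra layer in 1920 − 315 = 1605 CE.

1605 CE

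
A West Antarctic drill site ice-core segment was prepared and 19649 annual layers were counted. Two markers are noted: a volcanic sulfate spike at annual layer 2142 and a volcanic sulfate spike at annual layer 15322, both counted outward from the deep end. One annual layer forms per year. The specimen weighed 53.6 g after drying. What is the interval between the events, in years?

13180 years

The two markers are separated by 15322 − 2142 = 13180 annual layers.
That is 13180 years at one annual layer per year.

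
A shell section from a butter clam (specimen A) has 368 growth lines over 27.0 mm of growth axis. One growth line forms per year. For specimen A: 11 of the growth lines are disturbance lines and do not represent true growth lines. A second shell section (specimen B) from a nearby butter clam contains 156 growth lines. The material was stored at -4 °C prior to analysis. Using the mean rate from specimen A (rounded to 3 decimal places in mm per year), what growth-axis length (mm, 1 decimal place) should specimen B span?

Specimen A: adjusted count: 368 − 11 = 357 growth lines.
A: Mean rate = 27.0 mm / 357 years ≈ 0.076 mm per year.
Length of B = 0.076 × 156 = 11.9 mm.

11.9 mm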